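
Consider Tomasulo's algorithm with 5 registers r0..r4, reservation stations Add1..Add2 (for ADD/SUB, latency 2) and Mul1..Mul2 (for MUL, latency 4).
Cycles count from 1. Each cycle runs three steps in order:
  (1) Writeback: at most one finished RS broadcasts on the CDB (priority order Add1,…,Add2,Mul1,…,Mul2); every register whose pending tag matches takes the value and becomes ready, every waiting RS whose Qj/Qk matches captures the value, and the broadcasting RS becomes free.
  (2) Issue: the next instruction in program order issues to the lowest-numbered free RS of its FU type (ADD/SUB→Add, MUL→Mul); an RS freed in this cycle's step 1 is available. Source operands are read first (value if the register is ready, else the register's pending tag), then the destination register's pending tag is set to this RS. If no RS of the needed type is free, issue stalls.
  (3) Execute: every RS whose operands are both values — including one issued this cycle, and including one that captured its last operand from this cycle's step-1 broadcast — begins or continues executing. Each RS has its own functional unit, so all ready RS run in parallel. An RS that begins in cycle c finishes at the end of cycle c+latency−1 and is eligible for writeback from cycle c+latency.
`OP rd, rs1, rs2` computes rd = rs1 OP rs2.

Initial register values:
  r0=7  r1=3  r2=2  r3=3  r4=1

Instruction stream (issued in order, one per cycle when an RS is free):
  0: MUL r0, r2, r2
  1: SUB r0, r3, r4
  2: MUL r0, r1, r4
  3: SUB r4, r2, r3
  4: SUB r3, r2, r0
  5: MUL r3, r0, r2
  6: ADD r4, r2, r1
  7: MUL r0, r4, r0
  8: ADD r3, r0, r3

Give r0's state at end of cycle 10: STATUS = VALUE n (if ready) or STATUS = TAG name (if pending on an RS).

STATUS = TAG Mul2

  c1: issue MUL r0<-Mul1  regs: r0:Mul1,r1:3,r2:2,r3:3,r4:1
  c2: issue SUB r0<-Add1  regs: r0:Add1,r1:3,r2:2,r3:3,r4:1
  c3: issue MUL r0<-Mul2  regs: r0:Mul2,r1:3,r2:2,r3:3,r4:1
  c4: CDB Add1=2; issue SUB r4<-Add1  regs: r0:Mul2,r1:3,r2:2,r3:3,r4:Add1
  c5: CDB Mul1=4; issue SUB r3<-Add2  regs: r0:Mul2,r1:3,r2:2,r3:Add2,r4:Add1
  c6: CDB Add1=-1; issue MUL r3<-Mul1  regs: r0:Mul2,r1:3,r2:2,r3:Mul1,r4:-1
  c7: CDB Mul2=3; issue ADD r4<-Add1  regs: r0:3,r1:3,r2:2,r3:Mul1,r4:Add1
  c8: issue MUL r0<-Mul2  regs: r0:Mul2,r1:3,r2:2,r3:Mul1,r4:Add1
  c9: CDB Add1=5; issue ADD r3<-Add1  regs: r0:Mul2,r1:3,r2:2,r3:Add1,r4:5
  c10: CDB Add2=-1  regs: r0:Mul2,r1:3,r2:2,r3:Add1,r4:5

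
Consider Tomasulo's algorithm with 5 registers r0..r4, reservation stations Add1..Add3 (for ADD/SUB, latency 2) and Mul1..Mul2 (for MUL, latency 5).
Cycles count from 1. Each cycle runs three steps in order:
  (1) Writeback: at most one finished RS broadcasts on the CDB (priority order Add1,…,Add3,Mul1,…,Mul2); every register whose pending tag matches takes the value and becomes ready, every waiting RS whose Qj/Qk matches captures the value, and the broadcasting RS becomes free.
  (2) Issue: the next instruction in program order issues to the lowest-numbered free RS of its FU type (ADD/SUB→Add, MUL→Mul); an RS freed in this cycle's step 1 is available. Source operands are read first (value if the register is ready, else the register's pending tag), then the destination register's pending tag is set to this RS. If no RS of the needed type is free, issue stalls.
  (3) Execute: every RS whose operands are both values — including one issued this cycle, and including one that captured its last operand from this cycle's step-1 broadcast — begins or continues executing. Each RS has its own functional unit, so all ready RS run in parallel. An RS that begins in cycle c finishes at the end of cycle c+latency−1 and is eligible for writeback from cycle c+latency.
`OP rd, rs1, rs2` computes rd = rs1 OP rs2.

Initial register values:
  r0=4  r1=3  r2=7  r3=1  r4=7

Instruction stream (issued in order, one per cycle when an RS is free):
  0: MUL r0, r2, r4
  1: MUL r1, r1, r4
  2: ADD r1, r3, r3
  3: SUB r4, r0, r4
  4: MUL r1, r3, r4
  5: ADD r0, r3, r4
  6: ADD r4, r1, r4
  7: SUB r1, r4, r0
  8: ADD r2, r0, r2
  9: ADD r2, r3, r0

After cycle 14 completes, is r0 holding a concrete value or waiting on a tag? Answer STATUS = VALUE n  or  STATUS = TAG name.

cycle 1: issue MUL r0<-Mul1 // r0:Mul1,r1:3,r2:7,r3:1,r4:7
cycle 2: issue MUL r1<-Mul2 // r0:Mul1,r1:Mul2,r2:7,r3:1,r4:7
cycle 3: issue ADD r1<-Add1 // r0:Mul1,r1:Add1,r2:7,r3:1,r4:7
cycle 4: issue SUB r4<-Add2 // r0:Mul1,r1:Add1,r2:7,r3:1,r4:Add2
cycle 5: CDB Add1=2; stall // r0:Mul1,r1:2,r2:7,r3:1,r4:Add2
cycle 6: CDB Mul1=49; issue MUL r1<-Mul1 // r0:49,r1:Mul1,r2:7,r3:1,r4:Add2
cycle 7: CDB Mul2=21; issue ADD r0<-Add1 // r0:Add1,r1:Mul1,r2:7,r3:1,r4:Add2
cycle 8: CDB Add2=42; issue ADD r4<-Add2 // r0:Add1,r1:Mul1,r2:7,r3:1,r4:Add2
cycle 9: issue SUB r1<-Add3 // r0:Add1,r1:Add3,r2:7,r3:1,r4:Add2
cycle 10: CDB Add1=43; issue ADD r2<-Add1 // r0:43,r1:Add3,r2:Add1,r3:1,r4:Add2
cycle 11: stall // r0:43,r1:Add3,r2:Add1,r3:1,r4:Add2
cycle 12: CDB Add1=50; issue ADD r2<-Add1 // r0:43,r1:Add3,r2:Add1,r3:1,r4:Add2
cycle 13: CDB Mul1=42 // r0:43,r1:Add3,r2:Add1,r3:1,r4:Add2
cycle 14: CDB Add1=44 // r0:43,r1:Add3,r2:44,r3:1,r4:Add2

STATUS = VALUE 43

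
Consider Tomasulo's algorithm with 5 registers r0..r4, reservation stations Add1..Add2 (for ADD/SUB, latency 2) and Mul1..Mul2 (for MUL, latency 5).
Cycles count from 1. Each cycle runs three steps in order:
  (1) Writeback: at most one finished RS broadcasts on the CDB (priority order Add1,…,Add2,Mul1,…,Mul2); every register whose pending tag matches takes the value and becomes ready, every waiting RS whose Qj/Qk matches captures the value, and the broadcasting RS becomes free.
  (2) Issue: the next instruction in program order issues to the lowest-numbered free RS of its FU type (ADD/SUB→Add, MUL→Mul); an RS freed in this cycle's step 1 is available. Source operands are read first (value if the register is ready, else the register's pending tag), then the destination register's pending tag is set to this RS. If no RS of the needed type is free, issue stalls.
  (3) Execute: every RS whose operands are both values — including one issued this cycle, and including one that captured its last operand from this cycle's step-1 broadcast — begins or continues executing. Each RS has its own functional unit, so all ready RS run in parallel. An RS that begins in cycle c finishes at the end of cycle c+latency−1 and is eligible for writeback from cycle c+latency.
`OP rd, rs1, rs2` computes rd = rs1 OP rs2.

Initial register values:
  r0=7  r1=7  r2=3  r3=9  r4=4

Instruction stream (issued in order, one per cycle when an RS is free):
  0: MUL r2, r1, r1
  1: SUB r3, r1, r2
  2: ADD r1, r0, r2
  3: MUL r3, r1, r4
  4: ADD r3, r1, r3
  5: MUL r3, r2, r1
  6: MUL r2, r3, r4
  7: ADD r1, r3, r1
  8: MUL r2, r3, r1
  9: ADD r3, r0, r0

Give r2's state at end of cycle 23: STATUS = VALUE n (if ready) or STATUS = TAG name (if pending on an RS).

STATUS = VALUE 7683200

  c1: issue MUL r2<-Mul1  regs: r0:7,r1:7,r2:Mul1,r3:9,r4:4
  c2: issue SUB r3<-Add1  regs: r0:7,r1:7,r2:Mul1,r3:Add1,r4:4
  c3: issue ADD r1<-Add2  regs: r0:7,r1:Add2,r2:Mul1,r3:Add1,r4:4
  c4: issue MUL r3<-Mul2  regs: r0:7,r1:Add2,r2:Mul1,r3:Mul2,r4:4
  c5: stall  regs: r0:7,r1:Add2,r2:Mul1,r3:Mul2,r4:4
  c6: CDB Mul1=49; stall  regs: r0:7,r1:Add2,r2:49,r3:Mul2,r4:4
  c7: stall  regs: r0:7,r1:Add2,r2:49,r3:Mul2,r4:4
  c8: CDB Add1=-42; issue ADD r3<-Add1  regs: r0:7,r1:Add2,r2:49,r3:Add1,r4:4
  c9: CDB Add2=56; issue MUL r3<-Mul1  regs: r0:7,r1:56,r2:49,r3:Mul1,r4:4
  c10: stall  regs: r0:7,r1:56,r2:49,r3:Mul1,r4:4
  c11: stall  regs: r0:7,r1:56,r2:49,r3:Mul1,r4:4
  c12: stall  regs: r0:7,r1:56,r2:49,r3:Mul1,r4:4
  c13: stall  regs: r0:7,r1:56,r2:49,r3:Mul1,r4:4
  c14: CDB Mul1=2744; issue MUL r2<-Mul1  regs: r0:7,r1:56,r2:Mul1,r3:2744,r4:4
  c15: CDB Mul2=224; issue ADD r1<-Add2  regs: r0:7,r1:Add2,r2:Mul1,r3:2744,r4:4
  c16: issue MUL r2<-Mul2  regs: r0:7,r1:Add2,r2:Mul2,r3:2744,r4:4
  c17: CDB Add1=280; issue ADD r3<-Add1  regs: r0:7,r1:Add2,r2:Mul2,r3:Add1,r4:4
  c18: CDB Add2=2800  regs: r0:7,r1:2800,r2:Mul2,r3:Add1,r4:4
  c19: CDB Add1=14  regs: r0:7,r1:2800,r2:Mul2,r3:14,r4:4
  c20: CDB Mul1=10976  regs: r0:7,r1:2800,r2:Mul2,r3:14,r4:4
  c21: -  regs: r0:7,r1:2800,r2:Mul2,r3:14,r4:4
  c22: -  regs: r0:7,r1:2800,r2:Mul2,r3:14,r4:4
  c23: CDB Mul2=7683200  regs: r0:7,r1:2800,r2:7683200,r3:14,r4:4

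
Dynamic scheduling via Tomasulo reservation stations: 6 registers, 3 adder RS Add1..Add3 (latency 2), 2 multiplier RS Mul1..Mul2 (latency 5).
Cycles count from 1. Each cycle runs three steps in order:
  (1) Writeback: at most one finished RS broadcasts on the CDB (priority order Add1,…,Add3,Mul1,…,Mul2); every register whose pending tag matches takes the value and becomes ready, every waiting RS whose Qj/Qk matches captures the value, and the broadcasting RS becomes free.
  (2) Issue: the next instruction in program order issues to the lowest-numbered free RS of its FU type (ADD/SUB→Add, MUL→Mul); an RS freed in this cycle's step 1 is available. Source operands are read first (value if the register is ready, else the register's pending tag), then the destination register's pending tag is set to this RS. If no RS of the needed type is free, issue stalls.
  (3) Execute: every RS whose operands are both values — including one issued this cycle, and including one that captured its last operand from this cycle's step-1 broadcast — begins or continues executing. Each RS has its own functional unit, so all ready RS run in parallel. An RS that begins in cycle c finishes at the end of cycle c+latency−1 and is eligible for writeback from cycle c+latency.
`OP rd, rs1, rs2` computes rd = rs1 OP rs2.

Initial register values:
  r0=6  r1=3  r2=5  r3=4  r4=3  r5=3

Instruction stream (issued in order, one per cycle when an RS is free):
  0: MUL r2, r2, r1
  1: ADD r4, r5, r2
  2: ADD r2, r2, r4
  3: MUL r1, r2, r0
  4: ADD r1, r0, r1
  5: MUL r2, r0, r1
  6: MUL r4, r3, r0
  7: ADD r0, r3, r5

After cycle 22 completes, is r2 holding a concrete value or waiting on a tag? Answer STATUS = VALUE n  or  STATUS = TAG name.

cycle 1: issue MUL r2<-Mul1 // r0:6,r1:3,r2:Mul1,r3:4,r4:3,r5:3
cycle 2: issue ADD r4<-Add1 // r0:6,r1:3,r2:Mul1,r3:4,r4:Add1,r5:3
cycle 3: issue ADD r2<-Add2 // r0:6,r1:3,r2:Add2,r3:4,r4:Add1,r5:3
cycle 4: issue MUL r1<-Mul2 // r0:6,r1:Mul2,r2:Add2,r3:4,r4:Add1,r5:3
cycle 5: issue ADD r1<-Add3 // r0:6,r1:Add3,r2:Add2,r3:4,r4:Add1,r5:3
cycle 6: CDB Mul1=15; issue MUL r2<-Mul1 // r0:6,r1:Add3,r2:Mul1,r3:4,r4:Add1,r5:3
cycle 7: stall // r0:6,r1:Add3,r2:Mul1,r3:4,r4:Add1,r5:3
cycle 8: CDB Add1=18; stall // r0:6,r1:Add3,r2:Mul1,r3:4,r4:18,r5:3
cycle 9: stall // r0:6,r1:Add3,r2:Mul1,r3:4,r4:18,r5:3
cycle 10: CDB Add2=33; stall // r0:6,r1:Add3,r2:Mul1,r3:4,r4:18,r5:3
cycle 11: stall // r0:6,r1:Add3,r2:Mul1,r3:4,r4:18,r5:3
cycle 12: stall // r0:6,r1:Add3,r2:Mul1,r3:4,r4:18,r5:3
cycle 13: stall // r0:6,r1:Add3,r2:Mul1,r3:4,r4:18,r5:3
cycle 14: stall // r0:6,r1:Add3,r2:Mul1,r3:4,r4:18,r5:3
cycle 15: CDB Mul2=198; issue MUL r4<-Mul2 // r0:6,r1:Add3,r2:Mul1,r3:4,r4:Mul2,r5:3
cycle 16: issue ADD r0<-Add1 // r0:Add1,r1:Add3,r2:Mul1,r3:4,r4:Mul2,r5:3
cycle 17: CDB Add3=204 // r0:Add1,r1:204,r2:Mul1,r3:4,r4:Mul2,r5:3
cycle 18: CDB Add1=7 // r0:7,r1:204,r2:Mul1,r3:4,r4:Mul2,r5:3
cycle 19: - // r0:7,r1:204,r2:Mul1,r3:4,r4:Mul2,r5:3
cycle 20: CDB Mul2=24 // r0:7,r1:204,r2:Mul1,r3:4,r4:24,r5:3
cycle 21: - // r0:7,r1:204,r2:Mul1,r3:4,r4:24,r5:3
cycle 22: CDB Mul1=1224 // r0:7,r1:204,r2:1224,r3:4,r4:24,r5:3

STATUS = VALUE 1224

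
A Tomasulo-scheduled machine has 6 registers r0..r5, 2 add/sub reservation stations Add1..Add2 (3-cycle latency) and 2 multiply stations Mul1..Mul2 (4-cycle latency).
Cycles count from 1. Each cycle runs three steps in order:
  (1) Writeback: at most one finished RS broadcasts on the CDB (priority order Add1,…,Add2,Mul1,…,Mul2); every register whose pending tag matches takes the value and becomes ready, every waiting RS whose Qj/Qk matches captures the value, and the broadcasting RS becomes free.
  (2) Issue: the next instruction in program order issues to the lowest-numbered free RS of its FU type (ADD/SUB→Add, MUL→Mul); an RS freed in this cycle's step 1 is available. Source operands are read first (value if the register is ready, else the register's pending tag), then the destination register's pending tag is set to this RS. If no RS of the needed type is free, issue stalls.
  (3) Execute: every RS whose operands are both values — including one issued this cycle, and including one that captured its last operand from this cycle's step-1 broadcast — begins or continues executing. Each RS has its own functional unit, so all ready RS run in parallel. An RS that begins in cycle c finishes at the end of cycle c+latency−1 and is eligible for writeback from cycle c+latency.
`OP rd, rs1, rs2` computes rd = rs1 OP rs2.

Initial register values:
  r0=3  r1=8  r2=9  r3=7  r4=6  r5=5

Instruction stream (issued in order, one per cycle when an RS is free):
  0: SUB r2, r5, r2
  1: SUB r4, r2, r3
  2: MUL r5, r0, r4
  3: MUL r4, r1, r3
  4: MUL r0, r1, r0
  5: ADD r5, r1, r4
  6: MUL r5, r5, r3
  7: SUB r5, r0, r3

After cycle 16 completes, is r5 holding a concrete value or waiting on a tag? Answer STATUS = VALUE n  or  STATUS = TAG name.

STATUS = VALUE 17

c1: issue SUB r2<-Add1 | r0:3,r1:8,r2:Add1,r3:7,r4:6,r5:5
c2: issue SUB r4<-Add2 | r0:3,r1:8,r2:Add1,r3:7,r4:Add2,r5:5
c3: issue MUL r5<-Mul1 | r0:3,r1:8,r2:Add1,r3:7,r4:Add2,r5:Mul1
c4: CDB Add1=-4; issue MUL r4<-Mul2 | r0:3,r1:8,r2:-4,r3:7,r4:Mul2,r5:Mul1
c5: stall | r0:3,r1:8,r2:-4,r3:7,r4:Mul2,r5:Mul1
c6: stall | r0:3,r1:8,r2:-4,r3:7,r4:Mul2,r5:Mul1
c7: CDB Add2=-11; stall | r0:3,r1:8,r2:-4,r3:7,r4:Mul2,r5:Mul1
c8: CDB Mul2=56; issue MUL r0<-Mul2 | r0:Mul2,r1:8,r2:-4,r3:7,r4:56,r5:Mul1
c9: issue ADD r5<-Add1 | r0:Mul2,r1:8,r2:-4,r3:7,r4:56,r5:Add1
c10: stall | r0:Mul2,r1:8,r2:-4,r3:7,r4:56,r5:Add1
c11: CDB Mul1=-33; issue MUL r5<-Mul1 | r0:Mul2,r1:8,r2:-4,r3:7,r4:56,r5:Mul1
c12: CDB Add1=64; issue SUB r5<-Add1 | r0:Mul2,r1:8,r2:-4,r3:7,r4:56,r5:Add1
c13: CDB Mul2=24 | r0:24,r1:8,r2:-4,r3:7,r4:56,r5:Add1
c14: - | r0:24,r1:8,r2:-4,r3:7,r4:56,r5:Add1
c15: - | r0:24,r1:8,r2:-4,r3:7,r4:56,r5:Add1
c16: CDB Add1=17 | r0:24,r1:8,r2:-4,r3:7,r4:56,r5:17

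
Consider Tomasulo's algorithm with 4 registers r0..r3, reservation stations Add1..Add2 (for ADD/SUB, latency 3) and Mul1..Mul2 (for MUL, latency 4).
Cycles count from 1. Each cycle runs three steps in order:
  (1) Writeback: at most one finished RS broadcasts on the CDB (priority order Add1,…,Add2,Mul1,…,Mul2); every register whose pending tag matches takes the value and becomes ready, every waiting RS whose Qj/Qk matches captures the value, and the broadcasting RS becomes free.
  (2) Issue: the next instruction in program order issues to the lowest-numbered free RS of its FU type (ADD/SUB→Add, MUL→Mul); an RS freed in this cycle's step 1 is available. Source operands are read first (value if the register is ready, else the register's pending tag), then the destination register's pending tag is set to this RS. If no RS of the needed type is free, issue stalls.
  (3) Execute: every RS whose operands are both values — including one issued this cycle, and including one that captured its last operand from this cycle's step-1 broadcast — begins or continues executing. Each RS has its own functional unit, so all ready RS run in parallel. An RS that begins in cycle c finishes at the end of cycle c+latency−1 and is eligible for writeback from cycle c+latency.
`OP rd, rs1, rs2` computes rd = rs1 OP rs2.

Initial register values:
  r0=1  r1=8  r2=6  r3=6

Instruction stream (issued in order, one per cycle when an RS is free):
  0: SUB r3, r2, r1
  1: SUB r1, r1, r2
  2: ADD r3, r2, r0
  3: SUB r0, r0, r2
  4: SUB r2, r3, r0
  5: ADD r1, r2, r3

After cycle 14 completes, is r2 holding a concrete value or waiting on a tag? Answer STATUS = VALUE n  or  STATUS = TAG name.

STATUS = VALUE 12

c1: issue SUB r3<-Add1 | r0:1,r1:8,r2:6,r3:Add1
c2: issue SUB r1<-Add2 | r0:1,r1:Add2,r2:6,r3:Add1
c3: stall | r0:1,r1:Add2,r2:6,r3:Add1
c4: CDB Add1=-2; issue ADD r3<-Add1 | r0:1,r1:Add2,r2:6,r3:Add1
c5: CDB Add2=2; issue SUB r0<-Add2 | r0:Add2,r1:2,r2:6,r3:Add1
c6: stall | r0:Add2,r1:2,r2:6,r3:Add1
c7: CDB Add1=7; issue SUB r2<-Add1 | r0:Add2,r1:2,r2:Add1,r3:7
c8: CDB Add2=-5; issue ADD r1<-Add2 | r0:-5,r1:Add2,r2:Add1,r3:7
c9: - | r0:-5,r1:Add2,r2:Add1,r3:7
c10: - | r0:-5,r1:Add2,r2:Add1,r3:7
c11: CDB Add1=12 | r0:-5,r1:Add2,r2:12,r3:7
c12: - | r0:-5,r1:Add2,r2:12,r3:7
c13: - | r0:-5,r1:Add2,r2:12,r3:7
c14: CDB Add2=19 | r0:-5,r1:19,r2:12,r3:7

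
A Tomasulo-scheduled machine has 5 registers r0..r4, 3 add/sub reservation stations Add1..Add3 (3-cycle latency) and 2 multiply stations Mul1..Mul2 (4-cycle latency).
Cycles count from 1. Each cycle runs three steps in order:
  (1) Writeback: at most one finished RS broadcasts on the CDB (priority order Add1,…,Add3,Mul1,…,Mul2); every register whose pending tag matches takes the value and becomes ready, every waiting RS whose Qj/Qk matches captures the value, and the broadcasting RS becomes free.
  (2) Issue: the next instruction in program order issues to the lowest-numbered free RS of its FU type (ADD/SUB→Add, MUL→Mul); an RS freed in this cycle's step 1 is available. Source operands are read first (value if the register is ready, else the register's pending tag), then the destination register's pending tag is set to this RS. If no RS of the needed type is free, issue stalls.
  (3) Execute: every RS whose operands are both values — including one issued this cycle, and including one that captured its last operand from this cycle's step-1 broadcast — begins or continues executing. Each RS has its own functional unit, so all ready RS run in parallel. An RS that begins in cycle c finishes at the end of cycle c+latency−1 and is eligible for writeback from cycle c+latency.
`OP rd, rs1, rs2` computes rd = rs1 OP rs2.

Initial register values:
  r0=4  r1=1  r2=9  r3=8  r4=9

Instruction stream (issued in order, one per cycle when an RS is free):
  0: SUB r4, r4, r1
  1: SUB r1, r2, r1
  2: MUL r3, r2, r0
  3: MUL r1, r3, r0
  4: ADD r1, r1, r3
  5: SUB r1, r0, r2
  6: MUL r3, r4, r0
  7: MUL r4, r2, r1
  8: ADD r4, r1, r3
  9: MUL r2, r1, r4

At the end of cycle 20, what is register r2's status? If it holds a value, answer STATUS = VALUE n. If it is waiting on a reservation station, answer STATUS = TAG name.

  c1: issue SUB r4<-Add1  regs: r0:4,r1:1,r2:9,r3:8,r4:Add1
  c2: issue SUB r1<-Add2  regs: r0:4,r1:Add2,r2:9,r3:8,r4:Add1
  c3: issue MUL r3<-Mul1  regs: r0:4,r1:Add2,r2:9,r3:Mul1,r4:Add1
  c4: CDB Add1=8; issue MUL r1<-Mul2  regs: r0:4,r1:Mul2,r2:9,r3:Mul1,r4:8
  c5: CDB Add2=8; issue ADD r1<-Add1  regs: r0:4,r1:Add1,r2:9,r3:Mul1,r4:8
  c6: issue SUB r1<-Add2  regs: r0:4,r1:Add2,r2:9,r3:Mul1,r4:8
  c7: CDB Mul1=36; issue MUL r3<-Mul1  regs: r0:4,r1:Add2,r2:9,r3:Mul1,r4:8
  c8: stall  regs: r0:4,r1:Add2,r2:9,r3:Mul1,r4:8
  c9: CDB Add2=-5; stall  regs: r0:4,r1:-5,r2:9,r3:Mul1,r4:8
  c10: stall  regs: r0:4,r1:-5,r2:9,r3:Mul1,r4:8
  c11: CDB Mul1=32; issue MUL r4<-Mul1  regs: r0:4,r1:-5,r2:9,r3:32,r4:Mul1
  c12: CDB Mul2=144; issue ADD r4<-Add2  regs: r0:4,r1:-5,r2:9,r3:32,r4:Add2
  c13: issue MUL r2<-Mul2  regs: r0:4,r1:-5,r2:Mul2,r3:32,r4:Add2
  c14: -  regs: r0:4,r1:-5,r2:Mul2,r3:32,r4:Add2
  c15: CDB Add1=180  regs: r0:4,r1:-5,r2:Mul2,r3:32,r4:Add2
  c16: CDB Add2=27  regs: r0:4,r1:-5,r2:Mul2,r3:32,r4:27
  c17: CDB Mul1=-45  regs: r0:4,r1:-5,r2:Mul2,r3:32,r4:27
  c18: -  regs: r0:4,r1:-5,r2:Mul2,r3:32,r4:27
  c19: -  regs: r0:4,r1:-5,r2:Mul2,r3:32,r4:27
  c20: CDB Mul2=-135  regs: r0:4,r1:-5,r2:-135,r3:32,r4:27

STATUS = VALUE -135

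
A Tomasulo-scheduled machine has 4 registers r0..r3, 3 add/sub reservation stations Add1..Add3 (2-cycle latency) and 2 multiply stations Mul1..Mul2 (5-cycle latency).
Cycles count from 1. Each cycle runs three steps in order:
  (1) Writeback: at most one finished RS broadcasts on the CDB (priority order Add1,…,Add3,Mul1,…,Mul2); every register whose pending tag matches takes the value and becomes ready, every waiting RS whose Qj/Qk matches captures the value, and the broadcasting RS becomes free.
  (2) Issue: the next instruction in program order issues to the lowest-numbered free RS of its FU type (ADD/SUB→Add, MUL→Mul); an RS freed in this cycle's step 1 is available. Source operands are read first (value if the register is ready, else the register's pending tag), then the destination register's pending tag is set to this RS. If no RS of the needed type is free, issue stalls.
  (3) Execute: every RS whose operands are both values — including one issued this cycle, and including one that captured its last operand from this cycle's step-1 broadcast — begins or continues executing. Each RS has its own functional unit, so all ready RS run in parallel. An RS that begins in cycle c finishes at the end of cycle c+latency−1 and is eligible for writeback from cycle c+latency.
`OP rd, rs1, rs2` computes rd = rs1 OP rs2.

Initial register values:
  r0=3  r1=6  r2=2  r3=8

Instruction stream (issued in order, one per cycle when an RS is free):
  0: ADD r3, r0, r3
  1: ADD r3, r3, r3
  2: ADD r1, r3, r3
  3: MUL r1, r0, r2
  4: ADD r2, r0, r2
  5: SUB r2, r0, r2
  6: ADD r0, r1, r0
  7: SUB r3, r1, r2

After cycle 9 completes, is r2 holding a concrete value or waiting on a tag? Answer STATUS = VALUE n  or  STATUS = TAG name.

cycle 1: issue ADD r3<-Add1 // r0:3,r1:6,r2:2,r3:Add1
cycle 2: issue ADD r3<-Add2 // r0:3,r1:6,r2:2,r3:Add2
cycle 3: CDB Add1=11; issue ADD r1<-Add1 // r0:3,r1:Add1,r2:2,r3:Add2
cycle 4: issue MUL r1<-Mul1 // r0:3,r1:Mul1,r2:2,r3:Add2
cycle 5: CDB Add2=22; issue ADD r2<-Add2 // r0:3,r1:Mul1,r2:Add2,r3:22
cycle 6: issue SUB r2<-Add3 // r0:3,r1:Mul1,r2:Add3,r3:22
cycle 7: CDB Add1=44; issue ADD r0<-Add1 // r0:Add1,r1:Mul1,r2:Add3,r3:22
cycle 8: CDB Add2=5; issue SUB r3<-Add2 // r0:Add1,r1:Mul1,r2:Add3,r3:Add2
cycle 9: CDB Mul1=6 // r0:Add1,r1:6,r2:Add3,r3:Add2

STATUS = TAG Add3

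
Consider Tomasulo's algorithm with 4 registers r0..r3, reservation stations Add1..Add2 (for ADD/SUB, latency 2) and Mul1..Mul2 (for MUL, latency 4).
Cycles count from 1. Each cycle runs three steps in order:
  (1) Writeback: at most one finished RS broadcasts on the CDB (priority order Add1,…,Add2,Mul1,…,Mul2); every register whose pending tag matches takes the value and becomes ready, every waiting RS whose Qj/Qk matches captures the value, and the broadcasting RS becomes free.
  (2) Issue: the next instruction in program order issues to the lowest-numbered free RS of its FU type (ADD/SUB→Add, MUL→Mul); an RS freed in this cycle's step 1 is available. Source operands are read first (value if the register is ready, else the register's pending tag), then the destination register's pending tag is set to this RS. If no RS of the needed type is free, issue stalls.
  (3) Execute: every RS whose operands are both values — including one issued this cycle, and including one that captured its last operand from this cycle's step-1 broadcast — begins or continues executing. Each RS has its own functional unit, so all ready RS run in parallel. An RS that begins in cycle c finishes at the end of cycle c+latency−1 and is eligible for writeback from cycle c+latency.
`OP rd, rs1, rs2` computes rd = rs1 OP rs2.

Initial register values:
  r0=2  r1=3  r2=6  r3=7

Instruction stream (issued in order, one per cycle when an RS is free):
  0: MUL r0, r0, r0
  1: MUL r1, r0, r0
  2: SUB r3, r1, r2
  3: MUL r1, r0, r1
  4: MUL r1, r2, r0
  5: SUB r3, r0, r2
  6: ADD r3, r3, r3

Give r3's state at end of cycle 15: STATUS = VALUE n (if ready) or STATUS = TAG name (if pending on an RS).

STATUS = VALUE -4

cycle 1: issue MUL r0<-Mul1 // r0:Mul1,r1:3,r2:6,r3:7
cycle 2: issue MUL r1<-Mul2 // r0:Mul1,r1:Mul2,r2:6,r3:7
cycle 3: issue SUB r3<-Add1 // r0:Mul1,r1:Mul2,r2:6,r3:Add1
cycle 4: stall // r0:Mul1,r1:Mul2,r2:6,r3:Add1
cycle 5: CDB Mul1=4; issue MUL r1<-Mul1 // r0:4,r1:Mul1,r2:6,r3:Add1
cycle 6: stall // r0:4,r1:Mul1,r2:6,r3:Add1
cycle 7: stall // r0:4,r1:Mul1,r2:6,r3:Add1
cycle 8: stall // r0:4,r1:Mul1,r2:6,r3:Add1
cycle 9: CDB Mul2=16; issue MUL r1<-Mul2 // r0:4,r1:Mul2,r2:6,r3:Add1
cycle 10: issue SUB r3<-Add2 // r0:4,r1:Mul2,r2:6,r3:Add2
cycle 11: CDB Add1=10; issue ADD r3<-Add1 // r0:4,r1:Mul2,r2:6,r3:Add1
cycle 12: CDB Add2=-2 // r0:4,r1:Mul2,r2:6,r3:Add1
cycle 13: CDB Mul1=64 // r0:4,r1:Mul2,r2:6,r3:Add1
cycle 14: CDB Add1=-4 // r0:4,r1:Mul2,r2:6,r3:-4
cycle 15: CDB Mul2=24 // r0:4,r1:24,r2:6,r3:-4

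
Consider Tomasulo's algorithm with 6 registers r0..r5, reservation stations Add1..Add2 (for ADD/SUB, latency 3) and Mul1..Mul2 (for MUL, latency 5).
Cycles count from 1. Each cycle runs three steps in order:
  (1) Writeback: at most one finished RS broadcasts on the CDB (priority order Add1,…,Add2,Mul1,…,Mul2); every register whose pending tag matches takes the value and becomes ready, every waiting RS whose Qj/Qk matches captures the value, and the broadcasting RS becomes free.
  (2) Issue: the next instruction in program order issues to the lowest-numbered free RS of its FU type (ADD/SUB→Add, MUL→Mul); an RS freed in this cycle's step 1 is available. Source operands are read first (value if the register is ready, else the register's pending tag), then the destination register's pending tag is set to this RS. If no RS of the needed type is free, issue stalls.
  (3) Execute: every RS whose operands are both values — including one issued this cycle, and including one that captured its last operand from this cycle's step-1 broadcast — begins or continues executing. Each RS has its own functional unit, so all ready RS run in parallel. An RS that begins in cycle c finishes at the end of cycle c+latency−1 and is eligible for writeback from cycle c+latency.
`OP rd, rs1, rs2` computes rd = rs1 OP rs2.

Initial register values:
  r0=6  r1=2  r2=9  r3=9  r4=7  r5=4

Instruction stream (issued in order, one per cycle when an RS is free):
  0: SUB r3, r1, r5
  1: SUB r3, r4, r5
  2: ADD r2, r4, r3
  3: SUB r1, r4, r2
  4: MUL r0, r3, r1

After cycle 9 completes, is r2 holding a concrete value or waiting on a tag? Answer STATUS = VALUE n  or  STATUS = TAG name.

STATUS = VALUE 10

c1: issue SUB r3<-Add1 | r0:6,r1:2,r2:9,r3:Add1,r4:7,r5:4
c2: issue SUB r3<-Add2 | r0:6,r1:2,r2:9,r3:Add2,r4:7,r5:4
c3: stall | r0:6,r1:2,r2:9,r3:Add2,r4:7,r5:4
c4: CDB Add1=-2; issue ADD r2<-Add1 | r0:6,r1:2,r2:Add1,r3:Add2,r4:7,r5:4
c5: CDB Add2=3; issue SUB r1<-Add2 | r0:6,r1:Add2,r2:Add1,r3:3,r4:7,r5:4
c6: issue MUL r0<-Mul1 | r0:Mul1,r1:Add2,r2:Add1,r3:3,r4:7,r5:4
c7: - | r0:Mul1,r1:Add2,r2:Add1,r3:3,r4:7,r5:4
c8: CDB Add1=10 | r0:Mul1,r1:Add2,r2:10,r3:3,r4:7,r5:4
c9: - | r0:Mul1,r1:Add2,r2:10,r3:3,r4:7,r5:4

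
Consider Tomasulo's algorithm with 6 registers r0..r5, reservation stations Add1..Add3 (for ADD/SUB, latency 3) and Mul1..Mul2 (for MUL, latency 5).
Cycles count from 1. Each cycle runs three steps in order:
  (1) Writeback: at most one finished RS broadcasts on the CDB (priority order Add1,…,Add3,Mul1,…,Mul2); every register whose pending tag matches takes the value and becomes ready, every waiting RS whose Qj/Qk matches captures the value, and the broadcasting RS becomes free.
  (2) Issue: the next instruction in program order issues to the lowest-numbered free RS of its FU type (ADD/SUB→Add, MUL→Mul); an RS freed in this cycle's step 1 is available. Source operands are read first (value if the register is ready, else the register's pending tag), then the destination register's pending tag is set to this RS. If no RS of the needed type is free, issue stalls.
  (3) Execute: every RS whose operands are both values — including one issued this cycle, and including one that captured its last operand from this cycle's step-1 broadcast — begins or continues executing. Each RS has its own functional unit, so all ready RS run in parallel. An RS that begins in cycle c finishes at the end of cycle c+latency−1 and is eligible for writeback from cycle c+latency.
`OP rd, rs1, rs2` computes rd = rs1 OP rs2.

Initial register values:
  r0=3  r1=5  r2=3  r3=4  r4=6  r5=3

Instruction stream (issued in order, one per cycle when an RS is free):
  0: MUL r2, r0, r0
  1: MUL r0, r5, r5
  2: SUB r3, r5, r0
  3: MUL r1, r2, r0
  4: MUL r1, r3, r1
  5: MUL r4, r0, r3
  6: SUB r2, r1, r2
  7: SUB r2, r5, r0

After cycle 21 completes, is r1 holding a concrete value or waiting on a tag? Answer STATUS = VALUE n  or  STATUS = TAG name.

STATUS = VALUE -486

cycle 1: issue MUL r2<-Mul1 // r0:3,r1:5,r2:Mul1,r3:4,r4:6,r5:3
cycle 2: issue MUL r0<-Mul2 // r0:Mul2,r1:5,r2:Mul1,r3:4,r4:6,r5:3
cycle 3: issue SUB r3<-Add1 // r0:Mul2,r1:5,r2:Mul1,r3:Add1,r4:6,r5:3
cycle 4: stall // r0:Mul2,r1:5,r2:Mul1,r3:Add1,r4:6,r5:3
cycle 5: stall // r0:Mul2,r1:5,r2:Mul1,r3:Add1,r4:6,r5:3
cycle 6: CDB Mul1=9; issue MUL r1<-Mul1 // r0:Mul2,r1:Mul1,r2:9,r3:Add1,r4:6,r5:3
cycle 7: CDB Mul2=9; issue MUL r1<-Mul2 // r0:9,r1:Mul2,r2:9,r3:Add1,r4:6,r5:3
cycle 8: stall // r0:9,r1:Mul2,r2:9,r3:Add1,r4:6,r5:3
cycle 9: stall // r0:9,r1:Mul2,r2:9,r3:Add1,r4:6,r5:3
cycle 10: CDB Add1=-6; stall // r0:9,r1:Mul2,r2:9,r3:-6,r4:6,r5:3
cycle 11: stall // r0:9,r1:Mul2,r2:9,r3:-6,r4:6,r5:3
cycle 12: CDB Mul1=81; issue MUL r4<-Mul1 // r0:9,r1:Mul2,r2:9,r3:-6,r4:Mul1,r5:3
cycle 13: issue SUB r2<-Add1 // r0:9,r1:Mul2,r2:Add1,r3:-6,r4:Mul1,r5:3
cycle 14: issue SUB r2<-Add2 // r0:9,r1:Mul2,r2:Add2,r3:-6,r4:Mul1,r5:3
cycle 15: - // r0:9,r1:Mul2,r2:Add2,r3:-6,r4:Mul1,r5:3
cycle 16: - // r0:9,r1:Mul2,r2:Add2,r3:-6,r4:Mul1,r5:3
cycle 17: CDB Add2=-6 // r0:9,r1:Mul2,r2:-6,r3:-6,r4:Mul1,r5:3
cycle 18: CDB Mul1=-54 // r0:9,r1:Mul2,r2:-6,r3:-6,r4:-54,r5:3
cycle 19: CDB Mul2=-486 // r0:9,r1:-486,r2:-6,r3:-6,r4:-54,r5:3
cycle 20: - // r0:9,r1:-486,r2:-6,r3:-6,r4:-54,r5:3
cycle 21: - // r0:9,r1:-486,r2:-6,r3:-6,r4:-54,r5:3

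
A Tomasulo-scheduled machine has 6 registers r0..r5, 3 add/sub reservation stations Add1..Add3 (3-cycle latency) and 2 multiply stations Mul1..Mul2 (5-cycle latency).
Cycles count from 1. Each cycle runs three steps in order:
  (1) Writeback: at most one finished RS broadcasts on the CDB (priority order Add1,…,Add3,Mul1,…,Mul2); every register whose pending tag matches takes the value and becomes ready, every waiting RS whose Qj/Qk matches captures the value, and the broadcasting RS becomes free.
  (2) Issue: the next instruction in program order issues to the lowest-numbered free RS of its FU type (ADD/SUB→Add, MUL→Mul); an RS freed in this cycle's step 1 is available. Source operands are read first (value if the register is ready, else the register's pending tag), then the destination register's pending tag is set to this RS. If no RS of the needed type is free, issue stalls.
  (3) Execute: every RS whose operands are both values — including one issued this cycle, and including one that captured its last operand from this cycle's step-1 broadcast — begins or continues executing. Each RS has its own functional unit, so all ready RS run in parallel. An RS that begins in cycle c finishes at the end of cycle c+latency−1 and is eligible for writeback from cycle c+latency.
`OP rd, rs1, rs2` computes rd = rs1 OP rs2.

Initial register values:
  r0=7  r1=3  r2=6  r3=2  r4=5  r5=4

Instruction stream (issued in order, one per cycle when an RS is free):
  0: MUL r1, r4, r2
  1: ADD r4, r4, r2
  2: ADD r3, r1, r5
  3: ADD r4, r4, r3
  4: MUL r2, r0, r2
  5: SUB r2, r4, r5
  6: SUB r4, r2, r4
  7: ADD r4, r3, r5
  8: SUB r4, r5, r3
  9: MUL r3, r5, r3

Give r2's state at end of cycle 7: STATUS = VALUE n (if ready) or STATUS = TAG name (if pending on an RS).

STATUS = TAG Add1

  c1: issue MUL r1<-Mul1  regs: r0:7,r1:Mul1,r2:6,r3:2,r4:5,r5:4
  c2: issue ADD r4<-Add1  regs: r0:7,r1:Mul1,r2:6,r3:2,r4:Add1,r5:4
  c3: issue ADD r3<-Add2  regs: r0:7,r1:Mul1,r2:6,r3:Add2,r4:Add1,r5:4
  c4: issue ADD r4<-Add3  regs: r0:7,r1:Mul1,r2:6,r3:Add2,r4:Add3,r5:4
  c5: CDB Add1=11; issue MUL r2<-Mul2  regs: r0:7,r1:Mul1,r2:Mul2,r3:Add2,r4:Add3,r5:4
  c6: CDB Mul1=30; issue SUB r2<-Add1  regs: r0:7,r1:30,r2:Add1,r3:Add2,r4:Add3,r5:4
  c7: stall  regs: r0:7,r1:30,r2:Add1,r3:Add2,r4:Add3,r5:4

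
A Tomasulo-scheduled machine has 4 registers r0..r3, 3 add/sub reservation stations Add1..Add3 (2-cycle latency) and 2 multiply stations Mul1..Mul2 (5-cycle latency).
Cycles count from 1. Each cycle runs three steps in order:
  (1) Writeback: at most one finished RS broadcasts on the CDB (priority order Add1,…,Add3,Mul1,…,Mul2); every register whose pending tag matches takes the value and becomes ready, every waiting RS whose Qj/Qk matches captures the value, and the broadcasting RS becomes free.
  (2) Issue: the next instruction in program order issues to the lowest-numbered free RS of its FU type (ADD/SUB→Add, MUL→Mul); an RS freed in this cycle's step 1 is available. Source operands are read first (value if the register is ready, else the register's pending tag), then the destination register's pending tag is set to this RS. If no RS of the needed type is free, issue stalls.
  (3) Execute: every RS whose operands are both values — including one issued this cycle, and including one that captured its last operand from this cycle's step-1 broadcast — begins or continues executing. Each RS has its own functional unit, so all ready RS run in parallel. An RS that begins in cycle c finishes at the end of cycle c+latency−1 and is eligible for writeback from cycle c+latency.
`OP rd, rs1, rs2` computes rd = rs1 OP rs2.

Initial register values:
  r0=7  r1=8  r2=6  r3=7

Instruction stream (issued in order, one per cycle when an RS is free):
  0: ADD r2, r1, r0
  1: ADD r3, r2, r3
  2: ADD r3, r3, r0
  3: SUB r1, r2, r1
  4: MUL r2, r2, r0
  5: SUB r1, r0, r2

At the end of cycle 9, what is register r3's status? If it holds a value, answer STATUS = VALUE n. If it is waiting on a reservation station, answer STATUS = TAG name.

STATUS = VALUE 29

  c1: issue ADD r2<-Add1  regs: r0:7,r1:8,r2:Add1,r3:7
  c2: issue ADD r3<-Add2  regs: r0:7,r1:8,r2:Add1,r3:Add2
  c3: CDB Add1=15; issue ADD r3<-Add1  regs: r0:7,r1:8,r2:15,r3:Add1
  c4: issue SUB r1<-Add3  regs: r0:7,r1:Add3,r2:15,r3:Add1
  c5: CDB Add2=22; issue MUL r2<-Mul1  regs: r0:7,r1:Add3,r2:Mul1,r3:Add1
  c6: CDB Add3=7; issue SUB r1<-Add2  regs: r0:7,r1:Add2,r2:Mul1,r3:Add1
  c7: CDB Add1=29  regs: r0:7,r1:Add2,r2:Mul1,r3:29
  c8: -  regs: r0:7,r1:Add2,r2:Mul1,r3:29
  c9: -  regs: r0:7,r1:Add2,r2:Mul1,r3:29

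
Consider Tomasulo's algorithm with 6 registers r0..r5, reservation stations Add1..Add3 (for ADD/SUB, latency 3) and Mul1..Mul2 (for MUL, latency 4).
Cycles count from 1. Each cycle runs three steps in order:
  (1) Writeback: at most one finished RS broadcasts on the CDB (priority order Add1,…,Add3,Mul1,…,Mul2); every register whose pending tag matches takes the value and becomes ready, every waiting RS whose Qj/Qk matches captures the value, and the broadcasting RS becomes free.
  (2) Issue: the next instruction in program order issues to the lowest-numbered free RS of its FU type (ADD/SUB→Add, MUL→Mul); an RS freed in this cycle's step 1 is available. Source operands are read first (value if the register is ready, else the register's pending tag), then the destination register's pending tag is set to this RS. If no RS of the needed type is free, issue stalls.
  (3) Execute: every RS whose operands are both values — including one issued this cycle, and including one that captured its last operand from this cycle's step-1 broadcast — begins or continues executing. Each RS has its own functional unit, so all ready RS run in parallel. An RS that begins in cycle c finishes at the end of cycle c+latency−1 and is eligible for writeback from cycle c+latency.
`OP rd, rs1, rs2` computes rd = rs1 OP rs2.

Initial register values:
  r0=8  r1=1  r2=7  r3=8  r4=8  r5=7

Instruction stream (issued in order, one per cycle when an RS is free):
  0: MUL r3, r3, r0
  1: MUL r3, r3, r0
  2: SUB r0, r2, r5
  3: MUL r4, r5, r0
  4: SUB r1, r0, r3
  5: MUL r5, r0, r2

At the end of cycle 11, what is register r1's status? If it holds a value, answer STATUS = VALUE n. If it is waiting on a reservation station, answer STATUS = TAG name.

STATUS = TAG Add1

c1: issue MUL r3<-Mul1 | r0:8,r1:1,r2:7,r3:Mul1,r4:8,r5:7
c2: issue MUL r3<-Mul2 | r0:8,r1:1,r2:7,r3:Mul2,r4:8,r5:7
c3: issue SUB r0<-Add1 | r0:Add1,r1:1,r2:7,r3:Mul2,r4:8,r5:7
c4: stall | r0:Add1,r1:1,r2:7,r3:Mul2,r4:8,r5:7
c5: CDB Mul1=64; issue MUL r4<-Mul1 | r0:Add1,r1:1,r2:7,r3:Mul2,r4:Mul1,r5:7
c6: CDB Add1=0; issue SUB r1<-Add1 | r0:0,r1:Add1,r2:7,r3:Mul2,r4:Mul1,r5:7
c7: stall | r0:0,r1:Add1,r2:7,r3:Mul2,r4:Mul1,r5:7
c8: stall | r0:0,r1:Add1,r2:7,r3:Mul2,r4:Mul1,r5:7
c9: CDB Mul2=512; issue MUL r5<-Mul2 | r0:0,r1:Add1,r2:7,r3:512,r4:Mul1,r5:Mul2
c10: CDB Mul1=0 | r0:0,r1:Add1,r2:7,r3:512,r4:0,r5:Mul2
c11: - | r0:0,r1:Add1,r2:7,r3:512,r4:0,r5:Mul2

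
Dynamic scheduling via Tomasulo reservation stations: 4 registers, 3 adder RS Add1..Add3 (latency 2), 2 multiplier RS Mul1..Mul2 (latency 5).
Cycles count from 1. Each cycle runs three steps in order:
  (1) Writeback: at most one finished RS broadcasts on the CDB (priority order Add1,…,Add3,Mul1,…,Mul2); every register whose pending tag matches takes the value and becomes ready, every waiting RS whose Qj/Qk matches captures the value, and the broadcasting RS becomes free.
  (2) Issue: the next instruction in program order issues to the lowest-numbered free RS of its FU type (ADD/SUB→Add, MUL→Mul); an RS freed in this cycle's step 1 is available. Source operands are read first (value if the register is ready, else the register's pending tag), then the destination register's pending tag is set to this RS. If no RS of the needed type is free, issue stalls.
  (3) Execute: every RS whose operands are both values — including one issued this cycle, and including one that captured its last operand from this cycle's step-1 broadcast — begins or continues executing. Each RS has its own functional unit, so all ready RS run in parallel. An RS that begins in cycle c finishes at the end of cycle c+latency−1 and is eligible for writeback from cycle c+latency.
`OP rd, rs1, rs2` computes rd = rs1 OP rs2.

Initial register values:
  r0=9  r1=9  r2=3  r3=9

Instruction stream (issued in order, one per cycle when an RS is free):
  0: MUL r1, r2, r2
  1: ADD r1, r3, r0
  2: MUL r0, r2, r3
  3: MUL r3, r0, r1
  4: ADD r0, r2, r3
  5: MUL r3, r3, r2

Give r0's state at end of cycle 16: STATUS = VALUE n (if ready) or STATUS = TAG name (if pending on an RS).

cycle 1: issue MUL r1<-Mul1 // r0:9,r1:Mul1,r2:3,r3:9
cycle 2: issue ADD r1<-Add1 // r0:9,r1:Add1,r2:3,r3:9
cycle 3: issue MUL r0<-Mul2 // r0:Mul2,r1:Add1,r2:3,r3:9
cycle 4: CDB Add1=18; stall // r0:Mul2,r1:18,r2:3,r3:9
cycle 5: stall // r0:Mul2,r1:18,r2:3,r3:9
cycle 6: CDB Mul1=9; issue MUL r3<-Mul1 // r0:Mul2,r1:18,r2:3,r3:Mul1
cycle 7: issue ADD r0<-Add1 // r0:Add1,r1:18,r2:3,r3:Mul1
cycle 8: CDB Mul2=27; issue MUL r3<-Mul2 // r0:Add1,r1:18,r2:3,r3:Mul2
cycle 9: - // r0:Add1,r1:18,r2:3,r3:Mul2
cycle 10: - // r0:Add1,r1:18,r2:3,r3:Mul2
cycle 11: - // r0:Add1,r1:18,r2:3,r3:Mul2
cycle 12: - // r0:Add1,r1:18,r2:3,r3:Mul2
cycle 13: CDB Mul1=486 // r0:Add1,r1:18,r2:3,r3:Mul2
cycle 14: - // r0:Add1,r1:18,r2:3,r3:Mul2
cycle 15: CDB Add1=489 // r0:489,r1:18,r2:3,r3:Mul2
cycle 16: - // r0:489,r1:18,r2:3,r3:Mul2

STATUS = VALUE 489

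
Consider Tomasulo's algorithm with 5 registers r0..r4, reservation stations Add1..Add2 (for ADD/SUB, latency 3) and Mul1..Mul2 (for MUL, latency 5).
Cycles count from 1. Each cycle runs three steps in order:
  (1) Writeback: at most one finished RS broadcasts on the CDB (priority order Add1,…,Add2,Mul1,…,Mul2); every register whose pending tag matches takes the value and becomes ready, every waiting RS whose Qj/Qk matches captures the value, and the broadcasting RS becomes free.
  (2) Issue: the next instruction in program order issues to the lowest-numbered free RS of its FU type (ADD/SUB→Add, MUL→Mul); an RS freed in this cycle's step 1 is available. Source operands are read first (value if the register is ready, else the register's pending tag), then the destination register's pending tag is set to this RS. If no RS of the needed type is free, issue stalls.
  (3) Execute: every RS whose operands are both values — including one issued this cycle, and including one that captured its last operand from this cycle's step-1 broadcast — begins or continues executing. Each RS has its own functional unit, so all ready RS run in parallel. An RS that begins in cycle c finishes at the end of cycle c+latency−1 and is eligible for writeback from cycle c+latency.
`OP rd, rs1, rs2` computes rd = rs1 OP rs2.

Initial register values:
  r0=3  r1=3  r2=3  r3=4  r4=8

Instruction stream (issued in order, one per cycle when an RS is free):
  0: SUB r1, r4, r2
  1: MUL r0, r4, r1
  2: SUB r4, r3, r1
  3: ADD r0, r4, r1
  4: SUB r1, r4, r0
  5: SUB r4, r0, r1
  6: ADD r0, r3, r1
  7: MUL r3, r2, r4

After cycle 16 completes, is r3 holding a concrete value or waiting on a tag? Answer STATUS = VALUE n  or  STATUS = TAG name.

  c1: issue SUB r1<-Add1  regs: r0:3,r1:Add1,r2:3,r3:4,r4:8
  c2: issue MUL r0<-Mul1  regs: r0:Mul1,r1:Add1,r2:3,r3:4,r4:8
  c3: issue SUB r4<-Add2  regs: r0:Mul1,r1:Add1,r2:3,r3:4,r4:Add2
  c4: CDB Add1=5; issue ADD r0<-Add1  regs: r0:Add1,r1:5,r2:3,r3:4,r4:Add2
  c5: stall  regs: r0:Add1,r1:5,r2:3,r3:4,r4:Add2
  c6: stall  regs: r0:Add1,r1:5,r2:3,r3:4,r4:Add2
  c7: CDB Add2=-1; issue SUB r1<-Add2  regs: r0:Add1,r1:Add2,r2:3,r3:4,r4:-1
  c8: stall  regs: r0:Add1,r1:Add2,r2:3,r3:4,r4:-1
  c9: CDB Mul1=40; stall  regs: r0:Add1,r1:Add2,r2:3,r3:4,r4:-1
  c10: CDB Add1=4; issue SUB r4<-Add1  regs: r0:4,r1:Add2,r2:3,r3:4,r4:Add1
  c11: stall  regs: r0:4,r1:Add2,r2:3,r3:4,r4:Add1
  c12: stall  regs: r0:4,r1:Add2,r2:3,r3:4,r4:Add1
  c13: CDB Add2=-5; issue ADD r0<-Add2  regs: r0:Add2,r1:-5,r2:3,r3:4,r4:Add1
  c14: issue MUL r3<-Mul1  regs: r0:Add2,r1:-5,r2:3,r3:Mul1,r4:Add1
  c15: -  regs: r0:Add2,r1:-5,r2:3,r3:Mul1,r4:Add1
  c16: CDB Add1=9  regs: r0:Add2,r1:-5,r2:3,r3:Mul1,r4:9

STATUS = TAG Mul1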